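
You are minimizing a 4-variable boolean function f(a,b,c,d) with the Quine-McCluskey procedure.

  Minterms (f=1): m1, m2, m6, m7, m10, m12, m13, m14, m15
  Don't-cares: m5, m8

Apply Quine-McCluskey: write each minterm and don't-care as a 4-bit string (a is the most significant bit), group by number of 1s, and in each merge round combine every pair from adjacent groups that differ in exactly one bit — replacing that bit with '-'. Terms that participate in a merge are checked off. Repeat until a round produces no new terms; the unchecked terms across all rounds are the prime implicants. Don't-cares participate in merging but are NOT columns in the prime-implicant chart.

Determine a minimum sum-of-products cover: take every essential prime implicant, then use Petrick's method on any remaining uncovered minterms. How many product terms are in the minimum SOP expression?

4

[col 0] 0001*, 0010*, 0101*, 0110*, 0111*, 1000*, 1010*, 1100*, 1101*, 1110*, 1111*
[col 1] -010*, -101*, -110*, -111*, 0-01, 0-10*, 01-1*, 011-*, 1-00*, 1-10*, 10-0*, 11-0*, 11-1*, 110-*, 111-*
[col 2] --10, -1-1, -11-, 1--0, 11--
Prime implicants: --10, -1-1, -11-, 0-01, 1--0, 11--
PI chart (minterm → PIs covering it):
  1 | 0-01  (sole → essential)
  2 | --10  (sole → essential)
  6 | --10,-11-
  7 | -1-1,-11-
  10 | --10,1--0
  12 | 1--0,11--
  13 | -1-1,11--
  14 | --10,-11-,1--0,11--
  15 | -1-1,-11-,11--
Essential prime implicants: --10, 0-01
Petrick residual → -1-1, 1--0
Minimum SOP uses 4 PIs: cd' + bd + a'c'd + ad'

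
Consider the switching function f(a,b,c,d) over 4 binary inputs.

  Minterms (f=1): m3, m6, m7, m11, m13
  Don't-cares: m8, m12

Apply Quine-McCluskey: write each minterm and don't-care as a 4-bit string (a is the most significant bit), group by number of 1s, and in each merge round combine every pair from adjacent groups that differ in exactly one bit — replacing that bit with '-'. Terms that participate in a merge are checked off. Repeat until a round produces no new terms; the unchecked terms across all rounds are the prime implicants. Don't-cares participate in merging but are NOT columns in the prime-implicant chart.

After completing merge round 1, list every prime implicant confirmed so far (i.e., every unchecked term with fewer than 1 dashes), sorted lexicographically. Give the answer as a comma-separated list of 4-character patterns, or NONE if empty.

Round 0: 0011✓ 0110✓ 0111✓ 1000✓ 1011✓ 1100✓ 1101✓
Round 1: -011 0-11 011- 1-00 110-
PIs = {-011, 0-11, 011-, 1-00, 110-}

NONE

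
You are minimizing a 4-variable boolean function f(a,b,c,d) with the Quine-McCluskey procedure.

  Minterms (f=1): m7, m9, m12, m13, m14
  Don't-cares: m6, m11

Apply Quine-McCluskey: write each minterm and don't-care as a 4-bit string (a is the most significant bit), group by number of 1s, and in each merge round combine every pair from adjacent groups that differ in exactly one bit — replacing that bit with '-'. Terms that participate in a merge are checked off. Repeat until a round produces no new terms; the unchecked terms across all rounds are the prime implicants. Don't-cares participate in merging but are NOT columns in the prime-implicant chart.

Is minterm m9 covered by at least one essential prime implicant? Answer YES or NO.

NO

[col 0] 0110*, 0111*, 1001*, 1011*, 1100*, 1101*, 1110*
[col 1] -110, 011-, 1-01, 10-1, 11-0, 110-
Prime implicants: -110, 011-, 1-01, 10-1, 11-0, 110-
PI chart (minterm → PIs covering it):
  7 | 011-  (sole → essential)
  9 | 1-01,10-1
  12 | 11-0,110-
  13 | 1-01,110-
  14 | -110,11-0
Essential prime implicants: 011-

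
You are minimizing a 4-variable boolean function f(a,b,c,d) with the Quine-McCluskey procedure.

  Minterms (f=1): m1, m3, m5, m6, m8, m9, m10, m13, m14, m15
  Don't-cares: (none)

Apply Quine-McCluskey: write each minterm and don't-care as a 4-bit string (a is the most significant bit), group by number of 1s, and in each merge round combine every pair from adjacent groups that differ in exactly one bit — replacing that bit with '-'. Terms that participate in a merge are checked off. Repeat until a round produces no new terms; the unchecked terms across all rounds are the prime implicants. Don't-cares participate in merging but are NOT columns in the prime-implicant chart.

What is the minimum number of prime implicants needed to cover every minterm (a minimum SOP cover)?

[col 0] 0001*, 0011*, 0101*, 0110*, 1000*, 1001*, 1010*, 1101*, 1110*, 1111*
[col 1] -001*, -101*, -110, 0-01*, 00-1, 1-01*, 1-10, 10-0, 100-, 11-1, 111-
[col 2] --01
Prime implicants: --01, -110, 00-1, 1-10, 10-0, 100-, 11-1, 111-
PI chart (minterm → PIs covering it):
  1 | --01,00-1
  3 | 00-1  (sole → essential)
  5 | --01  (sole → essential)
  6 | -110  (sole → essential)
  8 | 10-0,100-
  9 | --01,100-
  10 | 1-10,10-0
  13 | --01,11-1
  14 | -110,1-10,111-
  15 | 11-1,111-
Essential prime implicants: --01, -110, 00-1
Petrick residual → 10-0, 11-1
Minimum SOP uses 5 PIs: c'd + bcd' + a'b'd + ab'd' + abd

5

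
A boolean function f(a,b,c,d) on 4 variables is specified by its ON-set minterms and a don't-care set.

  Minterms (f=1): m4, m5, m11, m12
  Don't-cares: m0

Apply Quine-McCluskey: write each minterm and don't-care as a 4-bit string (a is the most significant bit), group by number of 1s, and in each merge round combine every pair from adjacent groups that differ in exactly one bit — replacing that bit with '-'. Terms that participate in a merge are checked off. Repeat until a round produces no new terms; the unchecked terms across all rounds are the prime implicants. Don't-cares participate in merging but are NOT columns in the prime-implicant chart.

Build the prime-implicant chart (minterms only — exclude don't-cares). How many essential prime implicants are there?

3

size-2^0 implicants → 0000(✓)  0100(✓)  0101(✓)  1011  1100(✓)
size-2^1 implicants → -100  0-00  010-
Unchecked terms (primes): -100, 0-00, 010-, 1011
Minterm coverage:
  m4 ⊆ -100,0-00,010-
  m5 ⊆ 010- [E]
  m11 ⊆ 1011 [E]
  m12 ⊆ -100 [E]
E = {-100, 010-, 1011}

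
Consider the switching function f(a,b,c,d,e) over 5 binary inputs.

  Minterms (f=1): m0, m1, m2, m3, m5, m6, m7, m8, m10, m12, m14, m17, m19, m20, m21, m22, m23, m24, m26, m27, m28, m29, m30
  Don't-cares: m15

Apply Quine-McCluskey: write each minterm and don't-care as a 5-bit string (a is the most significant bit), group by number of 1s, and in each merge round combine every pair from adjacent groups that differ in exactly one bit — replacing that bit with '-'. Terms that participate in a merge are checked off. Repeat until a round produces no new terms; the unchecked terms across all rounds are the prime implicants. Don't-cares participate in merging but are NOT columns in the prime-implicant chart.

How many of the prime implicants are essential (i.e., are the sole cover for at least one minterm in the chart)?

3

size-2^0 implicants → 00000(✓)  00001(✓)  00010(✓)  00011(✓)  00101(✓)  00110(✓)  00111(✓)  01000(✓)  01010(✓)  01100(✓)  01110(✓)  01111(✓)  10001(✓)  10011(✓)  10100(✓)  10101(✓)  10110(✓)  10111(✓)  11000(✓)  11010(✓)  11011(✓)  11100(✓)  11101(✓)  11110(✓)
size-2^1 implicants → -0001(✓)  -0011(✓)  -0101(✓)  -0110(✓)  -0111(✓)  -1000(✓)  -1010(✓)  -1100(✓)  -1110(✓)  0-000(✓)  0-010(✓)  0-110(✓)  0-111(✓)  00-01(✓)  00-10(✓)  00-11(✓)  000-0(✓)  000-1(✓)  0000-(✓)  0001-(✓)  001-1(✓)  0011-(✓)  01-00(✓)  01-10(✓)  010-0(✓)  011-0(✓)  0111-(✓)  1-011  1-100(✓)  1-101(✓)  1-110(✓)  10-01(✓)  10-11(✓)  100-1(✓)  101-0(✓)  101-1(✓)  1010-(✓)  1011-(✓)  11-00(✓)  11-10(✓)  110-0(✓)  1101-  111-0(✓)  1110-(✓)
size-2^2 implicants → --110  -0-01(✓)  -0-11(✓)  -00-1(✓)  -01-1(✓)  -011-  -1-00(✓)  -1-10(✓)  -10-0(✓)  -11-0(✓)  0--10  0-0-0  0-11-  00--1(✓)  00-1-  000--  01--0(✓)  1-1-0  1-10-  10--1(✓)  101--  11--0(✓)
size-2^3 implicants → -0--1  -1--0
Unchecked terms (primes): --110, -0--1, -011-, -1--0, 0--10, 0-0-0, 0-11-, 00-1-, 000--, 1-011, 1-1-0, 1-10-, 101--, 1101-
Minterm coverage:
  m0 ⊆ 0-0-0,000--
  m1 ⊆ -0--1,000--
  m2 ⊆ 0--10,0-0-0,00-1-,000--
  m3 ⊆ -0--1,00-1-,000--
  m5 ⊆ -0--1 [E]
  m6 ⊆ --110,-011-,0--10,0-11-,00-1-
  m7 ⊆ -0--1,-011-,0-11-,00-1-
  m8 ⊆ -1--0,0-0-0
  m10 ⊆ -1--0,0--10,0-0-0
  m12 ⊆ -1--0 [E]
  m14 ⊆ --110,-1--0,0--10,0-11-
  m17 ⊆ -0--1 [E]
  m19 ⊆ -0--1,1-011
  m20 ⊆ 1-1-0,1-10-,101--
  m21 ⊆ -0--1,1-10-,101--
  m22 ⊆ --110,-011-,1-1-0,101--
  m23 ⊆ -0--1,-011-,101--
  m24 ⊆ -1--0 [E]
  m26 ⊆ -1--0,1101-
  m27 ⊆ 1-011,1101-
  m28 ⊆ -1--0,1-1-0,1-10-
  m29 ⊆ 1-10- [E]
  m30 ⊆ --110,-1--0,1-1-0
E = {-0--1, -1--0, 1-10-}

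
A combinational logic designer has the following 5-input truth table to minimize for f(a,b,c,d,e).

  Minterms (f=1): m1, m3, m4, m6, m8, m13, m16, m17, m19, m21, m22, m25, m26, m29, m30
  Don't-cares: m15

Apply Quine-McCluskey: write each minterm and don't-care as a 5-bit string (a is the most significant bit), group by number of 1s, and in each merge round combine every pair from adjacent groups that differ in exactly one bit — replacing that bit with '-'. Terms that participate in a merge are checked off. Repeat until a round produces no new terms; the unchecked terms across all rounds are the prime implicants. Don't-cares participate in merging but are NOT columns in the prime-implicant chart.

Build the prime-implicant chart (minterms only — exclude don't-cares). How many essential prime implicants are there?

[col 0] 00001*, 00011*, 00100*, 00110*, 01000, 01101*, 01111*, 10000*, 10001*, 10011*, 10101*, 10110*, 11001*, 11010*, 11101*, 11110*
[col 1] -0001*, -0011*, -0110, -1101, 000-1*, 001-0, 011-1, 1-001*, 1-101*, 1-110, 10-01*, 100-1*, 1000-, 11-01*, 11-10
[col 2] -00-1, 1--01
Prime implicants: -00-1, -0110, -1101, 001-0, 01000, 011-1, 1--01, 1-110, 1000-, 11-10
PI chart (minterm → PIs covering it):
  1 | -00-1  (sole → essential)
  3 | -00-1  (sole → essential)
  4 | 001-0  (sole → essential)
  6 | -0110,001-0
  8 | 01000  (sole → essential)
  13 | -1101,011-1
  16 | 1000-  (sole → essential)
  17 | -00-1,1--01,1000-
  19 | -00-1  (sole → essential)
  21 | 1--01  (sole → essential)
  22 | -0110,1-110
  25 | 1--01  (sole → essential)
  26 | 11-10  (sole → essential)
  29 | -1101,1--01
  30 | 1-110,11-10
Essential prime implicants: -00-1, 001-0, 01000, 1--01, 1000-, 11-10

6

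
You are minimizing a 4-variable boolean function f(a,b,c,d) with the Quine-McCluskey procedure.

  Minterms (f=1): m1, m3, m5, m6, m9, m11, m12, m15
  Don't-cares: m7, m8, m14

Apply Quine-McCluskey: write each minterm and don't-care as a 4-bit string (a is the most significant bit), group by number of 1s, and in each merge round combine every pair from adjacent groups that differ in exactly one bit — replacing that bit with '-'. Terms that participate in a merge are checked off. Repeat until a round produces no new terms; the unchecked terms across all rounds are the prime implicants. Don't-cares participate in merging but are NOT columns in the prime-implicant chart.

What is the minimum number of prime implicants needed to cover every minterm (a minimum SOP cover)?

4

[col 0] 0001*, 0011*, 0101*, 0110*, 0111*, 1000*, 1001*, 1011*, 1100*, 1110*, 1111*
[col 1] -001*, -011*, -110*, -111*, 0-01*, 0-11*, 00-1*, 01-1*, 011-*, 1-00, 1-11*, 10-1*, 100-, 11-0, 111-*
[col 2] --11, -0-1, -11-, 0--1
Prime implicants: --11, -0-1, -11-, 0--1, 1-00, 100-, 11-0
PI chart (minterm → PIs covering it):
  1 | -0-1,0--1
  3 | --11,-0-1,0--1
  5 | 0--1  (sole → essential)
  6 | -11-  (sole → essential)
  9 | -0-1,100-
  11 | --11,-0-1
  12 | 1-00,11-0
  15 | --11,-11-
Essential prime implicants: -11-, 0--1
Petrick residual → -0-1, 1-00
Minimum SOP uses 4 PIs: b'd + bc + a'd + ac'd'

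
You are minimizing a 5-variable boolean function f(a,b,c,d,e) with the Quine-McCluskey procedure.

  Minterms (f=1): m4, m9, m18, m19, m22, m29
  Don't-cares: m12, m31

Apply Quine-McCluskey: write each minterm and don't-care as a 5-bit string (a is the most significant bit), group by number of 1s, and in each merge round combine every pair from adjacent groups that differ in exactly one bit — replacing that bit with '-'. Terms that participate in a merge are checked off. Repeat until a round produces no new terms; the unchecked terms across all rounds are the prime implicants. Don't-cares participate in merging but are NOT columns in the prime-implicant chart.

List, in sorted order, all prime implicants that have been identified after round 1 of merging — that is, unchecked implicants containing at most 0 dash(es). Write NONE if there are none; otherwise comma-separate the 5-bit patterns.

[col 0] 00100*, 01001, 01100*, 10010*, 10011*, 10110*, 11101*, 11111*
[col 1] 0-100, 10-10, 1001-, 111-1
Prime implicants: 0-100, 01001, 10-10, 1001-, 111-1

01001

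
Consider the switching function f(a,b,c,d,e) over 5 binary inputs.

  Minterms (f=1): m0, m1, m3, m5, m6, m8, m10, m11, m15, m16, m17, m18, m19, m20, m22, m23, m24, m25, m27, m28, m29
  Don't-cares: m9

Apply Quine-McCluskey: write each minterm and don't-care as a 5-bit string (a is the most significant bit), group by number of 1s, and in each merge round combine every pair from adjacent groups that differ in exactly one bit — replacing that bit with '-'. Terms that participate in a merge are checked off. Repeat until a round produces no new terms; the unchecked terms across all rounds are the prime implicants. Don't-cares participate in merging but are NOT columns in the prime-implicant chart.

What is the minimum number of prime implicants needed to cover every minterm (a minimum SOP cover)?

9

[col 0] 00000*, 00001*, 00011*, 00101*, 00110*, 01000*, 01001*, 01010*, 01011*, 01111*, 10000*, 10001*, 10010*, 10011*, 10100*, 10110*, 10111*, 11000*, 11001*, 11011*, 11100*, 11101*
[col 1] -0000*, -0001*, -0011*, -0110, -1000*, -1001*, -1011*, 0-000*, 0-001*, 0-011*, 00-01, 000-1*, 0000-*, 01-11, 010-0*, 010-1*, 0100-*, 0101-*, 1-000*, 1-001*, 1-011*, 1-100*, 10-00*, 10-10*, 10-11*, 100-0*, 100-1*, 1000-*, 1001-*, 101-0*, 1011-*, 11-00*, 11-01*, 110-1*, 1100-*, 1110-*
[col 2] --000*, --001*, --011*, -00-1*, -000-*, -10-1*, -100-*, 0-0-1*, 0-00-*, 010--, 1--00, 1-0-1*, 1-00-*, 10--0, 10-1-, 100--, 11-0-
[col 3] --0-1, --00-
Prime implicants: --0-1, --00-, -0110, 00-01, 01-11, 010--, 1--00, 10--0, 10-1-, 100--, 11-0-
PI chart (minterm → PIs covering it):
  0 | --00-  (sole → essential)
  1 | --0-1,--00-,00-01
  3 | --0-1  (sole → essential)
  5 | 00-01  (sole → essential)
  6 | -0110  (sole → essential)
  8 | --00-,010--
  10 | 010--  (sole → essential)
  11 | --0-1,01-11,010--
  15 | 01-11  (sole → essential)
  16 | --00-,1--00,10--0,100--
  17 | --0-1,--00-,100--
  18 | 10--0,10-1-,100--
  19 | --0-1,10-1-,100--
  20 | 1--00,10--0
  22 | -0110,10--0,10-1-
  23 | 10-1-  (sole → essential)
  24 | --00-,1--00,11-0-
  25 | --0-1,--00-,11-0-
  27 | --0-1  (sole → essential)
  28 | 1--00,11-0-
  29 | 11-0-  (sole → essential)
Essential prime implicants: --0-1, --00-, -0110, 00-01, 01-11, 010--, 10-1-, 11-0-
Petrick residual → 1--00
Minimum SOP uses 9 PIs: c'e + c'd' + b'cde' + a'b'd'e + a'bde + a'bc' + ad'e' + ab'd + abd'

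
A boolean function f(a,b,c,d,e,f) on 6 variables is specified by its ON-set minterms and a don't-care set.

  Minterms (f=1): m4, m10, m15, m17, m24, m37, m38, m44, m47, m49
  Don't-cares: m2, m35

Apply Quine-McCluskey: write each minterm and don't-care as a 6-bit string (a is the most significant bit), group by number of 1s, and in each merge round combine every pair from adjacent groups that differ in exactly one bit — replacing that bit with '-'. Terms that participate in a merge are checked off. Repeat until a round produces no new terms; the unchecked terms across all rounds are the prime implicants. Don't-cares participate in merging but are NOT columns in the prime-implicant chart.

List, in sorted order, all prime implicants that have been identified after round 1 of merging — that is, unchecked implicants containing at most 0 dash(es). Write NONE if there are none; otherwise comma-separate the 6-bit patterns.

Round 0: 000010✓ 000100 001010✓ 001111✓ 010001✓ 011000 100011 100101 100110 101100 101111✓ 110001✓
Round 1: -01111 -10001 00-010
PIs = {-01111, -10001, 00-010, 000100, 011000, 100011, 100101, 100110, 101100}

000100, 011000, 100011, 100101, 100110, 101100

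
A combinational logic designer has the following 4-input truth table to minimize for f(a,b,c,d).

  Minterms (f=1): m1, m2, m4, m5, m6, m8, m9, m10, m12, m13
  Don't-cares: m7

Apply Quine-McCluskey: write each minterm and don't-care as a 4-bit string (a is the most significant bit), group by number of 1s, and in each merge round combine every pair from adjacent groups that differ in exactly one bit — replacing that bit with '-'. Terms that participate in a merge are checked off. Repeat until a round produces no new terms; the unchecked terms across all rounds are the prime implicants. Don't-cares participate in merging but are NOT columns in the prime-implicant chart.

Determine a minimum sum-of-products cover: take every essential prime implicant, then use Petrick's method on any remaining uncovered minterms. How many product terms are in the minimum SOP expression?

size-2^0 implicants → 0001(✓)  0010(✓)  0100(✓)  0101(✓)  0110(✓)  0111(✓)  1000(✓)  1001(✓)  1010(✓)  1100(✓)  1101(✓)
size-2^1 implicants → -001(✓)  -010  -100(✓)  -101(✓)  0-01(✓)  0-10  01-0(✓)  01-1(✓)  010-(✓)  011-(✓)  1-00(✓)  1-01(✓)  10-0  100-(✓)  110-(✓)
size-2^2 implicants → --01  -10-  01--  1-0-
Unchecked terms (primes): --01, -010, -10-, 0-10, 01--, 1-0-, 10-0
Minterm coverage:
  m1 ⊆ --01 [E]
  m2 ⊆ -010,0-10
  m4 ⊆ -10-,01--
  m5 ⊆ --01,-10-,01--
  m6 ⊆ 0-10,01--
  m8 ⊆ 1-0-,10-0
  m9 ⊆ --01,1-0-
  m10 ⊆ -010,10-0
  m12 ⊆ -10-,1-0-
  m13 ⊆ --01,-10-,1-0-
E = {--01}
Petrick residual → -010, 01--, 1-0-
Cover = c'd + b'cd' + a'b + ac'  |cover|=4

4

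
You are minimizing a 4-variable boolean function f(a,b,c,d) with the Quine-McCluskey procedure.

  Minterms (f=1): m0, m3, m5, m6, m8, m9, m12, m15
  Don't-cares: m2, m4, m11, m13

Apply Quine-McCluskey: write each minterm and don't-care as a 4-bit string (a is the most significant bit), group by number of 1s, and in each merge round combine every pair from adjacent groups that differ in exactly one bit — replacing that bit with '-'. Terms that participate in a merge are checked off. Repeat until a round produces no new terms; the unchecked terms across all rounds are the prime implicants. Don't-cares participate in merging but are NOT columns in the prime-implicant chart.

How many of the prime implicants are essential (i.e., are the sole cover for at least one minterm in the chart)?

Round 0: 0000✓ 0010✓ 0011✓ 0100✓ 0101✓ 0110✓ 1000✓ 1001✓ 1011✓ 1100✓ 1101✓ 1111✓
Round 1: -000✓ -011 -100✓ -101✓ 0-00✓ 0-10✓ 00-0✓ 001- 01-0✓ 010-✓ 1-00✓ 1-01✓ 1-11✓ 10-1✓ 100-✓ 11-1✓ 110-✓
Round 2: --00 -10- 0--0 1--1 1-0-
PIs = {--00, -011, -10-, 0--0, 001-, 1--1, 1-0-}
Coverage chart:
  m0: --00,0--0
  m3: -011,001-
  m5: -10- ←essential
  m6: 0--0 ←essential
  m8: --00,1-0-
  m9: 1--1,1-0-
  m12: --00,-10-,1-0-
  m15: 1--1 ←essential
Essential: -10-, 0--0, 1--1

3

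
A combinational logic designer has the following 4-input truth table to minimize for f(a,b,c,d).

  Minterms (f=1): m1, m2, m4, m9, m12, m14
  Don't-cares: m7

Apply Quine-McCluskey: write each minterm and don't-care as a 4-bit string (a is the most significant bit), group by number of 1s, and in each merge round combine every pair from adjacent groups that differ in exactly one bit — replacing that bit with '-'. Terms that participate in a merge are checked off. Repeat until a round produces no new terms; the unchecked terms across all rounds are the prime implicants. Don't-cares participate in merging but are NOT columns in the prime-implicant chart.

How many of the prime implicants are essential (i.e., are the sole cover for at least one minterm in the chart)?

4

Round 0: 0001✓ 0010 0100✓ 0111 1001✓ 1100✓ 1110✓
Round 1: -001 -100 11-0
PIs = {-001, -100, 0010, 0111, 11-0}
Coverage chart:
  m1: -001 ←essential
  m2: 0010 ←essential
  m4: -100 ←essential
  m9: -001 ←essential
  m12: -100,11-0
  m14: 11-0 ←essential
Essential: -001, -100, 0010, 11-0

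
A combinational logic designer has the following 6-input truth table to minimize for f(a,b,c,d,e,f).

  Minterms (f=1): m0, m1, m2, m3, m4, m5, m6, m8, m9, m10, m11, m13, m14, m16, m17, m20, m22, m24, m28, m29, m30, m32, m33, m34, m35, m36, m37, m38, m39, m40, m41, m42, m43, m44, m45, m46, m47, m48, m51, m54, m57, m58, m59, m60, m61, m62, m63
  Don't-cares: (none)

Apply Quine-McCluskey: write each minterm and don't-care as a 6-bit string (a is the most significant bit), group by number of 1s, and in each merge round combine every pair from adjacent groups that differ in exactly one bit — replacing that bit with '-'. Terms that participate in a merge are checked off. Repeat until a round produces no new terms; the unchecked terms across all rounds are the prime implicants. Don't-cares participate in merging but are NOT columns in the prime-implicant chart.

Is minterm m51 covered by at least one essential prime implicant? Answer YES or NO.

YES

Round 0: 000000✓ 000001✓ 000010✓ 000011✓ 000100✓ 000101✓ 000110✓ 001000✓ 001001✓ 001010✓ 001011✓ 001101✓ 001110✓ 010000✓ 010001✓ 010100✓ 010110✓ 011000✓ 011100✓ 011101✓ 011110✓ 100000✓ 100001✓ 100010✓ 100011✓ 100100✓ 100101✓ 100110✓ 100111✓ 101000✓ 101001✓ 101010✓ 101011✓ 101100✓ 101101✓ 101110✓ 101111✓ 110000✓ 110011✓ 110110✓ 111001✓ 111010✓ 111011✓ 111100✓ 111101✓ 111110✓ 111111✓
Round 1: -00000✓ -00001✓ -00010✓ -00011✓ -00100✓ -00101✓ -00110✓ -01000✓ -01001✓ -01010✓ -01011✓ -01101✓ -01110✓ -10000✓ -10110✓ -11100✓ -11101✓ -11110✓ 0-0000✓ 0-0001✓ 0-0100✓ 0-0110✓ 0-1000✓ 0-1101✓ 0-1110✓ 00-000✓ 00-001✓ 00-010✓ 00-011✓ 00-101✓ 00-110✓ 000-00✓ 000-01✓ 000-10✓ 0000-0✓ 0000-1✓ 00000-✓ 00001-✓ 0001-0✓ 00010-✓ 001-01✓ 001-10✓ 0010-0✓ 0010-1✓ 00100-✓ 00101-✓ 01-000✓ 01-100✓ 01-110✓ 010-00✓ 01000-✓ 0101-0✓ 011-00✓ 0111-0✓ 01110-✓ 1-0000✓ 1-0011✓ 1-0110✓ 1-1001✓ 1-1010✓ 1-1011✓ 1-1100✓ 1-1101✓ 1-1110✓ 1-1111✓ 10-000✓ 10-001✓ 10-010✓ 10-011✓ 10-100✓ 10-101✓ 10-110✓ 10-111✓ 100-00✓ 100-01✓ 100-10✓ 100-11✓ 1000-0✓ 1000-1✓ 10000-✓ 10001-✓ 1001-0✓ 1001-1✓ 10010-✓ 10011-✓ 101-00✓ 101-01✓ 101-10✓ 101-11✓ 1010-0✓ 1010-1✓ 10100-✓ 10101-✓ 1011-0✓ 1011-1✓ 10110-✓ 10111-✓ 11-011✓ 11-110✓ 111-01✓ 111-10✓ 111-11✓ 1110-1✓ 11101-✓ 1111-0✓ 1111-1✓ 11110-✓ 11111-✓
Round 2: --0000 --0110✓ --1101 --1110✓ -0-000✓ -0-001✓ -0-010✓ -0-011✓ -0-101✓ -0-110✓ -00-00✓ -00-01✓ -00-10✓ -000-0✓ -000-1✓ -0000-✓ -0001-✓ -001-0✓ -0010-✓ -01-01✓ -01-10✓ -010-0✓ -010-1✓ -0100-✓ -0101-✓ -1-110✓ -111-0 -1110- 0--000 0--110✓ 0-0-00 0-000- 0-01-0 00--01✓ 00--10✓ 00-0-0✓ 00-0-1✓ 00-00-✓ 00-01-✓ 000--0✓ 000-0-✓ 0000--✓ 0010--✓ 01--00 01-1-0 1--011 1--110✓ 1-1-01✓ 1-1-10✓ 1-1-11✓ 1-10-1✓ 1-101-✓ 1-11-0✓ 1-11-1✓ 1-110-✓ 1-111-✓ 10--00✓ 10--01✓ 10--10✓ 10--11✓ 10-0-0✓ 10-0-1✓ 10-00-✓ 10-01-✓ 10-1-0✓ 10-1-1✓ 10-10-✓ 10-11-✓ 100--0✓ 100--1✓ 100-0-✓ 100-1-✓ 1000--✓ 1001--✓ 101--0✓ 101--1✓ 101-0-✓ 101-1-✓ 1010--✓ 1011--✓ 111--1✓ 111-1-✓ 1111--✓
Round 3: ---110 -0--01 -0--10 -0-0-0✓ -0-0-1✓ -0-00-✓ -0-01-✓ -00--0 -00-0- -000--✓ -010--✓ 00-0--✓ 1-1--1 1-1-1- 1-11-- 10---0✓ 10---1✓ 10--0-✓ 10--1-✓ 10-0--✓ 10-1--✓ 100---✓ 101---✓
Round 4: -0-0-- 10----
PIs = {---110, --0000, --1101, -0--01, -0--10, -0-0--, -00--0, -00-0-, -111-0, -1110-, 0--000, 0-0-00, 0-000-, 0-01-0, 01--00, 01-1-0, 1--011, 1-1--1, 1-1-1-, 1-11--, 10----}
Coverage chart:
  m0: --0000,-0-0--,-00--0,-00-0-,0--000,0-0-00,0-000-
  m1: -0--01,-0-0--,-00-0-,0-000-
  m2: -0--10,-0-0--,-00--0
  m3: -0-0-- ←essential
  m4: -00--0,-00-0-,0-0-00,0-01-0
  m5: -0--01,-00-0-
  m6: ---110,-0--10,-00--0,0-01-0
  m8: -0-0--,0--000
  m9: -0--01,-0-0--
  m10: -0--10,-0-0--
  m11: -0-0-- ←essential
  m13: --1101,-0--01
  m14: ---110,-0--10
  m16: --0000,0--000,0-0-00,0-000-,01--00
  m17: 0-000- ←essential
  m20: 0-0-00,0-01-0,01--00,01-1-0
  m22: ---110,0-01-0,01-1-0
  m24: 0--000,01--00
  m28: -111-0,-1110-,01--00,01-1-0
  m29: --1101,-1110-
  m30: ---110,-111-0,01-1-0
  m32: --0000,-0-0--,-00--0,-00-0-,10----
  m33: -0--01,-0-0--,-00-0-,10----
  m34: -0--10,-0-0--,-00--0,10----
  m35: -0-0--,1--011,10----
  m36: -00--0,-00-0-,10----
  m37: -0--01,-00-0-,10----
  m38: ---110,-0--10,-00--0,10----
  m39: 10---- ←essential
  m40: -0-0--,10----
  m41: -0--01,-0-0--,1-1--1,10----
  m42: -0--10,-0-0--,1-1-1-,10----
  m43: -0-0--,1--011,1-1--1,1-1-1-,10----
  m44: 1-11--,10----
  m45: --1101,-0--01,1-1--1,1-11--,10----
  m46: ---110,-0--10,1-1-1-,1-11--,10----
  m47: 1-1--1,1-1-1-,1-11--,10----
  m48: --0000 ←essential
  m51: 1--011 ←essential
  m54: ---110 ←essential
  m57: 1-1--1 ←essential
  m58: 1-1-1- ←essential
  m59: 1--011,1-1--1,1-1-1-
  m60: -111-0,-1110-,1-11--
  m61: --1101,-1110-,1-1--1,1-11--
  m62: ---110,-111-0,1-1-1-,1-11--
  m63: 1-1--1,1-1-1-,1-11--
Essential: ---110, --0000, -0-0--, 0-000-, 1--011, 1-1--1, 1-1-1-, 10----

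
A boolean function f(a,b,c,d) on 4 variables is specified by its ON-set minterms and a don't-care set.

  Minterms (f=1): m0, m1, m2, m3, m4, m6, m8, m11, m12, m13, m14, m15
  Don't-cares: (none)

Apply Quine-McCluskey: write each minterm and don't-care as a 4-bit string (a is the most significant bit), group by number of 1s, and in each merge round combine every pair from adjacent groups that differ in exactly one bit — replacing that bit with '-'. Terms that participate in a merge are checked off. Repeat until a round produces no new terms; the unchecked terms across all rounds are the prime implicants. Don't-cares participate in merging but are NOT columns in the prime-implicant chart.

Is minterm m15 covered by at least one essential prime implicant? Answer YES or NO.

[col 0] 0000*, 0001*, 0010*, 0011*, 0100*, 0110*, 1000*, 1011*, 1100*, 1101*, 1110*, 1111*
[col 1] -000*, -011, -100*, -110*, 0-00*, 0-10*, 00-0*, 00-1*, 000-*, 001-*, 01-0*, 1-00*, 1-11, 11-0*, 11-1*, 110-*, 111-*
[col 2] --00, -1-0, 0--0, 00--, 11--
Prime implicants: --00, -011, -1-0, 0--0, 00--, 1-11, 11--
PI chart (minterm → PIs covering it):
  0 | --00,0--0,00--
  1 | 00--  (sole → essential)
  2 | 0--0,00--
  3 | -011,00--
  4 | --00,-1-0,0--0
  6 | -1-0,0--0
  8 | --00  (sole → essential)
  11 | -011,1-11
  12 | --00,-1-0,11--
  13 | 11--  (sole → essential)
  14 | -1-0,11--
  15 | 1-11,11--
Essential prime implicants: --00, 00--, 11--

YES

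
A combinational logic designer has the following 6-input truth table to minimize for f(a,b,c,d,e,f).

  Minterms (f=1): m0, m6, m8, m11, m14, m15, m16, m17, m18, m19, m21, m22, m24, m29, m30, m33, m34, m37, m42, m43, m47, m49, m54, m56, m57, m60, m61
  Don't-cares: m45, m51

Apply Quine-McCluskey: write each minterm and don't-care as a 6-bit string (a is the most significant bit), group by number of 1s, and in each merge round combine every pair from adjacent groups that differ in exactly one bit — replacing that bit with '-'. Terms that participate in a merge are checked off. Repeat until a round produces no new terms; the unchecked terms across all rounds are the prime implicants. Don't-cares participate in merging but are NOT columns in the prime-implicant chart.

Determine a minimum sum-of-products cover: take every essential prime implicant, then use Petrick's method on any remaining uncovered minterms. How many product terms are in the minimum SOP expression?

10

[col 0] 000000*, 000110*, 001000*, 001011*, 001110*, 001111*, 010000*, 010001*, 010010*, 010011*, 010101*, 010110*, 011000*, 011101*, 011110*, 100001*, 100010*, 100101*, 101010*, 101011*, 101101*, 101111*, 110001*, 110011*, 110110*, 111000*, 111001*, 111100*, 111101*
[col 1] -01011*, -01111*, -10001*, -10011*, -10110, -11000, -11101, 0-0000*, 0-0110*, 0-1000*, 0-1110*, 00-000*, 00-110*, 001-11*, 00111-, 01-000*, 01-101, 01-110*, 010-01, 010-10, 0100-0*, 0100-1*, 01000-*, 01001-*, 1-0001, 1-1101, 10-010, 10-101, 100-01, 101-11*, 10101-, 1011-1, 11-001, 1100-1*, 111-00*, 111-01*, 11100-*, 11110-*
[col 2] -01-11, -100-1, 0--000, 0--110, 0100--, 111-0-
Prime implicants: -01-11, -100-1, -10110, -11000, -11101, 0--000, 0--110, 00111-, 01-101, 010-01, 010-10, 0100--, 1-0001, 1-1101, 10-010, 10-101, 100-01, 10101-, 1011-1, 11-001, 111-0-
PI chart (minterm → PIs covering it):
  0 | 0--000  (sole → essential)
  6 | 0--110  (sole → essential)
  8 | 0--000  (sole → essential)
  11 | -01-11  (sole → essential)
  14 | 0--110,00111-
  15 | -01-11,00111-
  16 | 0--000,0100--
  17 | -100-1,010-01,0100--
  18 | 010-10,0100--
  19 | -100-1,0100--
  21 | 01-101,010-01
  22 | -10110,0--110,010-10
  24 | -11000,0--000
  29 | -11101,01-101
  30 | 0--110  (sole → essential)
  33 | 1-0001,100-01
  34 | 10-010  (sole → essential)
  37 | 10-101,100-01
  42 | 10-010,10101-
  43 | -01-11,10101-
  47 | -01-11,1011-1
  49 | -100-1,1-0001,11-001
  54 | -10110  (sole → essential)
  56 | -11000,111-0-
  57 | 11-001,111-0-
  60 | 111-0-  (sole → essential)
  61 | -11101,1-1101,111-0-
Essential prime implicants: -01-11, -10110, 0--000, 0--110, 10-010, 111-0-
Petrick residual → -100-1, 01-101, 010-10, 100-01
Minimum SOP uses 10 PIs: b'cef + bc'd'f + bc'def' + a'd'e'f' + a'def' + a'bde'f + a'bc'ef' + ab'd'ef' + ab'c'e'f + abce'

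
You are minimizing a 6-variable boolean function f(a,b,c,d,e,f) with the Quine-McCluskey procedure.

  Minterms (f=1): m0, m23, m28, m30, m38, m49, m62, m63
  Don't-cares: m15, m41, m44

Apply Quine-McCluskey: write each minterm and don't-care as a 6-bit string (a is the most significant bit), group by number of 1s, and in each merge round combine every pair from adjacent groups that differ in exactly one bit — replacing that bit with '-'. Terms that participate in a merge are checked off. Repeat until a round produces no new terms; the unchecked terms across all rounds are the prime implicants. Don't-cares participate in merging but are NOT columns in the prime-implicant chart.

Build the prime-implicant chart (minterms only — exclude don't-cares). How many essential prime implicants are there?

[col 0] 000000, 001111, 010111, 011100*, 011110*, 100110, 101001, 101100, 110001, 111110*, 111111*
[col 1] -11110, 0111-0, 11111-
Prime implicants: -11110, 000000, 001111, 010111, 0111-0, 100110, 101001, 101100, 110001, 11111-
PI chart (minterm → PIs covering it):
  0 | 000000  (sole → essential)
  23 | 010111  (sole → essential)
  28 | 0111-0  (sole → essential)
  30 | -11110,0111-0
  38 | 100110  (sole → essential)
  49 | 110001  (sole → essential)
  62 | -11110,11111-
  63 | 11111-  (sole → essential)
Essential prime implicants: 000000, 010111, 0111-0, 100110, 110001, 11111-

6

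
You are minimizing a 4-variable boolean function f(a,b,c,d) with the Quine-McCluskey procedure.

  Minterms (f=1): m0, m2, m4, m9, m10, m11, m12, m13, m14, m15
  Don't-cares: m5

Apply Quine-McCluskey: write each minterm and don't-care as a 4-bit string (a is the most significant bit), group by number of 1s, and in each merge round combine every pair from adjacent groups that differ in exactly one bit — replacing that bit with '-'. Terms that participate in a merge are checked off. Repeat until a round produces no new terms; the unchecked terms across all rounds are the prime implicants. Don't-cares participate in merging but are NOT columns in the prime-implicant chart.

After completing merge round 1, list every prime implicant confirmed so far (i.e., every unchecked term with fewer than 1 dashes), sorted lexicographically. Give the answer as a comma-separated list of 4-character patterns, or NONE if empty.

NONE

Round 0: 0000✓ 0010✓ 0100✓ 0101✓ 1001✓ 1010✓ 1011✓ 1100✓ 1101✓ 1110✓ 1111✓
Round 1: -010 -100✓ -101✓ 0-00 00-0 010-✓ 1-01✓ 1-10✓ 1-11✓ 10-1✓ 101-✓ 11-0✓ 11-1✓ 110-✓ 111-✓
Round 2: -10- 1--1 1-1- 11--
PIs = {-010, -10-, 0-00, 00-0, 1--1, 1-1-, 11--}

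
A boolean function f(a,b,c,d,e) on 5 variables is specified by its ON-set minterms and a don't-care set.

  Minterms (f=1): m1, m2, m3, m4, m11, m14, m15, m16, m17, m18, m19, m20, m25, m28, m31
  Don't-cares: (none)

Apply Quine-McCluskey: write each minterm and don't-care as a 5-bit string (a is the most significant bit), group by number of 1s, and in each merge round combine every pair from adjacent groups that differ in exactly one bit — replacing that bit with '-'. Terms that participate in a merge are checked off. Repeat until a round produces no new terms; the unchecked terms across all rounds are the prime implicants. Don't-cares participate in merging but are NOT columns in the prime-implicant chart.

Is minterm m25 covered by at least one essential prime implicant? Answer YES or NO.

YES

size-2^0 implicants → 00001(✓)  00010(✓)  00011(✓)  00100(✓)  01011(✓)  01110(✓)  01111(✓)  10000(✓)  10001(✓)  10010(✓)  10011(✓)  10100(✓)  11001(✓)  11100(✓)  11111(✓)
size-2^1 implicants → -0001(✓)  -0010(✓)  -0011(✓)  -0100  -1111  0-011  000-1(✓)  0001-(✓)  01-11  0111-  1-001  1-100  10-00  100-0(✓)  100-1(✓)  1000-(✓)  1001-(✓)
size-2^2 implicants → -00-1  -001-  100--
Unchecked terms (primes): -00-1, -001-, -0100, -1111, 0-011, 01-11, 0111-, 1-001, 1-100, 10-00, 100--
Minterm coverage:
  m1 ⊆ -00-1 [E]
  m2 ⊆ -001- [E]
  m3 ⊆ -00-1,-001-,0-011
  m4 ⊆ -0100 [E]
  m11 ⊆ 0-011,01-11
  m14 ⊆ 0111- [E]
  m15 ⊆ -1111,01-11,0111-
  m16 ⊆ 10-00,100--
  m17 ⊆ -00-1,1-001,100--
  m18 ⊆ -001-,100--
  m19 ⊆ -00-1,-001-,100--
  m20 ⊆ -0100,1-100,10-00
  m25 ⊆ 1-001 [E]
  m28 ⊆ 1-100 [E]
  m31 ⊆ -1111 [E]
E = {-00-1, -001-, -0100, -1111, 0111-, 1-001, 1-100}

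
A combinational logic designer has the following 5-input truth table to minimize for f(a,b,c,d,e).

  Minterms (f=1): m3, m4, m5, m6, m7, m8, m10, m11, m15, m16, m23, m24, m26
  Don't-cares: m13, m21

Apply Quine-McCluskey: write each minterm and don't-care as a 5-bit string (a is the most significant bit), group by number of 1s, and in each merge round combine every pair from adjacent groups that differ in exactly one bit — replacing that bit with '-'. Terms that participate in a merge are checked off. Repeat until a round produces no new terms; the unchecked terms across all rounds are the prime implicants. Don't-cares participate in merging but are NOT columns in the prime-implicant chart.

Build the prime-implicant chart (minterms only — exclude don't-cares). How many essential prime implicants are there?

5

[col 0] 00011*, 00100*, 00101*, 00110*, 00111*, 01000*, 01010*, 01011*, 01101*, 01111*, 10000*, 10101*, 10111*, 11000*, 11010*
[col 1] -0101*, -0111*, -1000*, -1010*, 0-011*, 0-101*, 0-111*, 00-11*, 001-0*, 001-1*, 0010-*, 0011-*, 01-11*, 010-0*, 0101-, 011-1*, 1-000, 101-1*, 110-0*
[col 2] -01-1, -10-0, 0--11, 0-1-1, 001--
Prime implicants: -01-1, -10-0, 0--11, 0-1-1, 001--, 0101-, 1-000
PI chart (minterm → PIs covering it):
  3 | 0--11  (sole → essential)
  4 | 001--  (sole → essential)
  5 | -01-1,0-1-1,001--
  6 | 001--  (sole → essential)
  7 | -01-1,0--11,0-1-1,001--
  8 | -10-0  (sole → essential)
  10 | -10-0,0101-
  11 | 0--11,0101-
  15 | 0--11,0-1-1
  16 | 1-000  (sole → essential)
  23 | -01-1  (sole → essential)
  24 | -10-0,1-000
  26 | -10-0  (sole → essential)
Essential prime implicants: -01-1, -10-0, 0--11, 001--, 1-000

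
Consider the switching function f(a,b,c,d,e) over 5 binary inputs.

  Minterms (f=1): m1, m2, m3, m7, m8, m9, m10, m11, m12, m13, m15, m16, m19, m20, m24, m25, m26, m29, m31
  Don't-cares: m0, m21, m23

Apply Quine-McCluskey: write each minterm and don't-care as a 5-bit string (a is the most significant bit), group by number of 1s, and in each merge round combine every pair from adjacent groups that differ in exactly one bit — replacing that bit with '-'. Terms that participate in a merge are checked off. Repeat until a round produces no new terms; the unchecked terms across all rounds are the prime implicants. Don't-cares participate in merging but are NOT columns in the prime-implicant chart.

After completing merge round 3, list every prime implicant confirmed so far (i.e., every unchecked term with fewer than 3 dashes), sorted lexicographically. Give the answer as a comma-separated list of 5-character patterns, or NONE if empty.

--000, --111, -0-11, -1-01, -10-0, -100-, -11-1, 0--11, 01--1, 01-0-, 1-1-1, 10-00, 1010-

size-2^0 implicants → 00000(✓)  00001(✓)  00010(✓)  00011(✓)  00111(✓)  01000(✓)  01001(✓)  01010(✓)  01011(✓)  01100(✓)  01101(✓)  01111(✓)  10000(✓)  10011(✓)  10100(✓)  10101(✓)  10111(✓)  11000(✓)  11001(✓)  11010(✓)  11101(✓)  11111(✓)
size-2^1 implicants → -0000(✓)  -0011(✓)  -0111(✓)  -1000(✓)  -1001(✓)  -1010(✓)  -1101(✓)  -1111(✓)  0-000(✓)  0-001(✓)  0-010(✓)  0-011(✓)  0-111(✓)  00-11(✓)  000-0(✓)  000-1(✓)  0000-(✓)  0001-(✓)  01-00(✓)  01-01(✓)  01-11(✓)  010-0(✓)  010-1(✓)  0100-(✓)  0101-(✓)  011-1(✓)  0110-(✓)  1-000(✓)  1-101(✓)  1-111(✓)  10-00  10-11(✓)  101-1(✓)  1010-  11-01(✓)  110-0(✓)  1100-(✓)  111-1(✓)
size-2^2 implicants → --000  --111  -0-11  -1-01  -10-0  -100-  -11-1  0--11  0-0-0(✓)  0-0-1(✓)  0-00-(✓)  0-01-(✓)  000--(✓)  01--1  01-0-  010--(✓)  1-1-1
size-2^3 implicants → 0-0--
Unchecked terms (primes): --000, --111, -0-11, -1-01, -10-0, -100-, -11-1, 0--11, 0-0--, 01--1, 01-0-, 1-1-1, 10-00, 1010-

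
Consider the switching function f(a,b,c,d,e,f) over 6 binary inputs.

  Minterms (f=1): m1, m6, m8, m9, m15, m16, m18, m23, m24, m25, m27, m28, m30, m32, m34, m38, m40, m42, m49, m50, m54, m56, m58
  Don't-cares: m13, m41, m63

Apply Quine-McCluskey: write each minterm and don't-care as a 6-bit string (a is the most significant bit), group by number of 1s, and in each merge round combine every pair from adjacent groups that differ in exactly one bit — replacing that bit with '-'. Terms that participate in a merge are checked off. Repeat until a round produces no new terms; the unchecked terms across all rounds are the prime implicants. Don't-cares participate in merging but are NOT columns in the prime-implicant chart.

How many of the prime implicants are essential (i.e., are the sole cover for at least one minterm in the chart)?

[col 0] 000001*, 000110*, 001000*, 001001*, 001101*, 001111*, 010000*, 010010*, 010111, 011000*, 011001*, 011011*, 011100*, 011110*, 100000*, 100010*, 100110*, 101000*, 101001*, 101010*, 110001, 110010*, 110110*, 111000*, 111010*, 111111
[col 1] -00110, -01000*, -01001*, -10010, -11000*, 0-1000*, 0-1001*, 00-001, 001-01, 00100-*, 0011-1, 01-000, 0100-0, 011-00, 0110-1, 01100-*, 0111-0, 1-0010*, 1-0110*, 1-1000*, 1-1010*, 10-000*, 10-010*, 100-10*, 1000-0*, 1010-0*, 10100-*, 11-010*, 110-10*, 1110-0*
[col 2] --1000, -0100-, 0-100-, 1--010, 1-0-10, 1-10-0, 10-0-0
Prime implicants: --1000, -00110, -0100-, -10010, 0-100-, 00-001, 001-01, 0011-1, 01-000, 0100-0, 010111, 011-00, 0110-1, 0111-0, 1--010, 1-0-10, 1-10-0, 10-0-0, 110001, 111111
PI chart (minterm → PIs covering it):
  1 | 00-001  (sole → essential)
  6 | -00110  (sole → essential)
  8 | --1000,-0100-,0-100-
  9 | -0100-,0-100-,00-001,001-01
  15 | 0011-1  (sole → essential)
  16 | 01-000,0100-0
  18 | -10010,0100-0
  23 | 010111  (sole → essential)
  24 | --1000,0-100-,01-000,011-00
  25 | 0-100-,0110-1
  27 | 0110-1  (sole → essential)
  28 | 011-00,0111-0
  30 | 0111-0  (sole → essential)
  32 | 10-0-0  (sole → essential)
  34 | 1--010,1-0-10,10-0-0
  38 | -00110,1-0-10
  40 | --1000,-0100-,1-10-0,10-0-0
  42 | 1--010,1-10-0,10-0-0
  49 | 110001  (sole → essential)
  50 | -10010,1--010,1-0-10
  54 | 1-0-10  (sole → essential)
  56 | --1000,1-10-0
  58 | 1--010,1-10-0
Essential prime implicants: -00110, 00-001, 0011-1, 010111, 0110-1, 0111-0, 1-0-10, 10-0-0, 110001

9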